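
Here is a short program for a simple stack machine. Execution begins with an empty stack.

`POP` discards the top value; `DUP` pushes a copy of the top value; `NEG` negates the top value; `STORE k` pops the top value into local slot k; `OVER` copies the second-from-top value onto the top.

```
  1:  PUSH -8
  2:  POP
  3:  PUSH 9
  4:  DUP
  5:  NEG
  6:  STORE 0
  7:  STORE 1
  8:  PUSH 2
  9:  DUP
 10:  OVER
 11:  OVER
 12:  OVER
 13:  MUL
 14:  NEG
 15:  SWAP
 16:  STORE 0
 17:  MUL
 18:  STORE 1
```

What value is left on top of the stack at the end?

2

PUSH -8  -8
POP      (empty)
PUSH 9   9
DUP      9 9
NEG      9 -9
STORE 0  9
STORE 1  (empty)
PUSH 2   2
DUP      2 2
OVER     2 2 2
OVER     2 2 2 2
OVER     2 2 2 2 2
MUL      2 2 2 4
NEG      2 2 2 -4
SWAP     2 2 -4 2
STORE 0  2 2 -4
MUL      2 -8
STORE 1  2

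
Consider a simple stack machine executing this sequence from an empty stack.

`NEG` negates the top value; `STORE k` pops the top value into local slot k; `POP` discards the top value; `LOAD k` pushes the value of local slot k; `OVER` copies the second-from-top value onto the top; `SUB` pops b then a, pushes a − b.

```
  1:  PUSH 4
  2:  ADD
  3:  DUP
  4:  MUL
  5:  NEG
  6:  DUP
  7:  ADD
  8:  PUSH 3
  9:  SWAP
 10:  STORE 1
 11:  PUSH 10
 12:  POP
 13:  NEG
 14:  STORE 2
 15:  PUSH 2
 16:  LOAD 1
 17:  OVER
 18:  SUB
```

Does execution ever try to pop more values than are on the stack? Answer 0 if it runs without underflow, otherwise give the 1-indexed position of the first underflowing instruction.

PUSH 4  4
ADD  — needs 2 operands, stack has 1 → underflow

2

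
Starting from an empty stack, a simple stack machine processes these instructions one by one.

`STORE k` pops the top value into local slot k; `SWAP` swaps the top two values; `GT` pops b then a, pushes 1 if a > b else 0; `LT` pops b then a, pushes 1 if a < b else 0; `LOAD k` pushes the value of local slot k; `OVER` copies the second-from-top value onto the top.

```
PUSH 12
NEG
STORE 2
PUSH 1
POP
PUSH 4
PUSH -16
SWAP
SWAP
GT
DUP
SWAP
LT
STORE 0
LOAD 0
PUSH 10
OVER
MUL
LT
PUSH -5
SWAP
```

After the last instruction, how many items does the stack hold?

2

PUSH 12  : [12]
NEG      : [-12]
STORE 2  : []
PUSH 1   : [1]
POP      : []
PUSH 4   : [4]
PUSH -16 : [4, -16]
SWAP     : [-16, 4]
SWAP     : [4, -16]
GT       : [1]
DUP      : [1, 1]
SWAP     : [1, 1]
LT       : [0]
STORE 0  : []
LOAD 0   : [0]
PUSH 10  : [0, 10]
OVER     : [0, 10, 0]
MUL      : [0, 0]
LT       : [0]
PUSH -5  : [0, -5]
SWAP     : [-5, 0]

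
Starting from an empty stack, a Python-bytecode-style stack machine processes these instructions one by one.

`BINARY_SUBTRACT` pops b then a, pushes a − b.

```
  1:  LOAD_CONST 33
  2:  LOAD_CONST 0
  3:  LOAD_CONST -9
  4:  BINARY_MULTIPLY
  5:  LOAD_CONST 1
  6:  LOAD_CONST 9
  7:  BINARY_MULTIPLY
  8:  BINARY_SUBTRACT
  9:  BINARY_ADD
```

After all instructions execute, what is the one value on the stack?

LOAD_CONST 33   : 33
LOAD_CONST 0    : 33 0
LOAD_CONST -9   : 33 0 -9
BINARY_MULTIPLY : 33 0
LOAD_CONST 1    : 33 0 1
LOAD_CONST 9    : 33 0 1 9
BINARY_MULTIPLY : 33 0 9
BINARY_SUBTRACT : 33 -9
BINARY_ADD      : 24

24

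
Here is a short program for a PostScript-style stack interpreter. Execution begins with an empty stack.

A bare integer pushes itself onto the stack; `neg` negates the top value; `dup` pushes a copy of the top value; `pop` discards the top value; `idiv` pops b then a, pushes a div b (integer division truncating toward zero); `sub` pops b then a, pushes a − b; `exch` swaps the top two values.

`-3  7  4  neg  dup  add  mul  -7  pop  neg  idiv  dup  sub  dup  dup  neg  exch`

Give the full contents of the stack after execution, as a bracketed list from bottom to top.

-3    [-3]
7     [-3, 7]
4     [-3, 7, 4]
neg   [-3, 7, -4]
dup   [-3, 7, -4, -4]
add   [-3, 7, -8]
mul   [-3, -56]
-7    [-3, -56, -7]
pop   [-3, -56]
neg   [-3, 56]
idiv  [0]
dup   [0, 0]
sub   [0]
dup   [0, 0]
dup   [0, 0, 0]
neg   [0, 0, 0]
exch  [0, 0, 0]

[0, 0, 0]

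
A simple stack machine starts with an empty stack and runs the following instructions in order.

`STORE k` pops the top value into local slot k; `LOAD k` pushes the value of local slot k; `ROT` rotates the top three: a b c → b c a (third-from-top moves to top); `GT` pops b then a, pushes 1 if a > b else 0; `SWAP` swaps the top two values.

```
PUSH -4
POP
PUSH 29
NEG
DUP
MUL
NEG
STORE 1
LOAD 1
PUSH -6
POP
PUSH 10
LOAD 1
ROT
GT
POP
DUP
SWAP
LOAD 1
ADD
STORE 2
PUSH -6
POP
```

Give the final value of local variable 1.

PUSH -4 -> -4
POP     -> (empty)
PUSH 29 -> 29
NEG     -> -29
DUP     -> -29 -29
MUL     -> 841
NEG     -> -841
STORE 1 -> (empty)
LOAD 1  -> -841
PUSH -6 -> -841 -6
POP     -> -841
PUSH 10 -> -841 10
LOAD 1  -> -841 10 -841
ROT     -> 10 -841 -841
GT      -> 10 0
POP     -> 10
DUP     -> 10 10
SWAP    -> 10 10
LOAD 1  -> 10 10 -841
ADD     -> 10 -831
STORE 2 -> 10
PUSH -6 -> 10 -6
POP     -> 10

-841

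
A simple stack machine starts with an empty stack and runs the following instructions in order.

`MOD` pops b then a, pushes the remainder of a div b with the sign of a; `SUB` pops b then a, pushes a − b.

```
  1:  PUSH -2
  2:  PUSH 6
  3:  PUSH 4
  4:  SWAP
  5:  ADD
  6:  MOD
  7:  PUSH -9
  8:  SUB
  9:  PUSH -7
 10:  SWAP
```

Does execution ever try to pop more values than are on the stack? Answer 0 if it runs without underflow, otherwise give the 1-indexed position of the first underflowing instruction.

0

PUSH -2 -> [-2]
PUSH 6  -> [-2, 6]
PUSH 4  -> [-2, 6, 4]
SWAP    -> [-2, 4, 6]
ADD     -> [-2, 10]
MOD     -> [-2]
PUSH -9 -> [-2, -9]
SUB     -> [7]
PUSH -7 -> [7, -7]
SWAP    -> [-7, 7]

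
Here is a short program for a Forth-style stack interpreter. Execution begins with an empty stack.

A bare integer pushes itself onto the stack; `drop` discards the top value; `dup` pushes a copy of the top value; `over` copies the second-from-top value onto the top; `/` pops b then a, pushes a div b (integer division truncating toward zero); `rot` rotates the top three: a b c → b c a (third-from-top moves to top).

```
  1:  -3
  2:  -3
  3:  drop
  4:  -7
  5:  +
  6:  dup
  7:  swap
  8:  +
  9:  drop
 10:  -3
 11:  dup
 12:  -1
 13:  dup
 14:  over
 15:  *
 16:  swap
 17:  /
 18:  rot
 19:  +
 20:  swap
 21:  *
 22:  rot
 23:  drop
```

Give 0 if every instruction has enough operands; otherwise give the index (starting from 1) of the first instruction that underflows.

22

-3   : -3
-3   : -3 -3
drop : -3
-7   : -3 -7
+    : -10
dup  : -10 -10
swap : -10 -10
+    : -20
drop : (empty)
-3   : -3
dup  : -3 -3
-1   : -3 -3 -1
dup  : -3 -3 -1 -1
over : -3 -3 -1 -1 -1
*    : -3 -3 -1 1
swap : -3 -3 1 -1
/    : -3 -3 -1
rot  : -3 -1 -3
+    : -3 -4
swap : -4 -3
*    : 12
rot  — needs 3 operands, stack has 1 → underflow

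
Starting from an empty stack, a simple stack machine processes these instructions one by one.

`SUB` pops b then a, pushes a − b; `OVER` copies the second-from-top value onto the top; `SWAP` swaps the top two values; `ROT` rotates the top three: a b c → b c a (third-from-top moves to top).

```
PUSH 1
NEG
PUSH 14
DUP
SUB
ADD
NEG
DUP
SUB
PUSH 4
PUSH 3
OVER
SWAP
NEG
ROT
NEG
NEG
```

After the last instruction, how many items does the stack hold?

4

PUSH 1  : 1
NEG     : -1
PUSH 14 : -1 14
DUP     : -1 14 14
SUB     : -1 0
ADD     : -1
NEG     : 1
DUP     : 1 1
SUB     : 0
PUSH 4  : 0 4
PUSH 3  : 0 4 3
OVER    : 0 4 3 4
SWAP    : 0 4 4 3
NEG     : 0 4 4 -3
ROT     : 0 4 -3 4
NEG     : 0 4 -3 -4
NEG     : 0 4 -3 4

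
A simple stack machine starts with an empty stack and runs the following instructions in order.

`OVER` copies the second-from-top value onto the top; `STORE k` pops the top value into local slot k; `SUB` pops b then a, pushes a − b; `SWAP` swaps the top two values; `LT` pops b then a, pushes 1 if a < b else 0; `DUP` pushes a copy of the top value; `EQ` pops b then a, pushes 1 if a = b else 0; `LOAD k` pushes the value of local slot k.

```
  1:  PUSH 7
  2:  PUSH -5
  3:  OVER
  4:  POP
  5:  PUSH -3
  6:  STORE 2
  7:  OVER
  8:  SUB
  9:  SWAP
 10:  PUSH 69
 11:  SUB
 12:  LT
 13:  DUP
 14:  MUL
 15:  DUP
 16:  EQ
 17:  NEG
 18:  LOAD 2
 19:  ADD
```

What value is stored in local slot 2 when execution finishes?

PUSH 7   7
PUSH -5  7 -5
OVER     7 -5 7
POP      7 -5
PUSH -3  7 -5 -3
STORE 2  7 -5
OVER     7 -5 7
SUB      7 -12
SWAP     -12 7
PUSH 69  -12 7 69
SUB      -12 -62
LT       0
DUP      0 0
MUL      0
DUP      0 0
EQ       1
NEG      -1
LOAD 2   -1 -3
ADD      -4

-3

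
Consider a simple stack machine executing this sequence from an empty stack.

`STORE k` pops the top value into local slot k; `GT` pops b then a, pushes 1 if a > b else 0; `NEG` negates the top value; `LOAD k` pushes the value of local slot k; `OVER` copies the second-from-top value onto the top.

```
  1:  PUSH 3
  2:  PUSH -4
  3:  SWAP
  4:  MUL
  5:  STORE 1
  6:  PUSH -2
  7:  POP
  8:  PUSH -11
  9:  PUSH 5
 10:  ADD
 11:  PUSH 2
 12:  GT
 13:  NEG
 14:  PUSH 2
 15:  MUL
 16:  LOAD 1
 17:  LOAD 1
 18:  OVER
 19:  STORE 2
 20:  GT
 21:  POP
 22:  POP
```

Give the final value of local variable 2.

PUSH 3   → 3
PUSH -4  → 3 -4
SWAP     → -4 3
MUL      → -12
STORE 1  → (empty)
PUSH -2  → -2
POP      → (empty)
PUSH -11 → -11
PUSH 5   → -11 5
ADD      → -6
PUSH 2   → -6 2
GT       → 0
NEG      → 0
PUSH 2   → 0 2
MUL      → 0
LOAD 1   → 0 -12
LOAD 1   → 0 -12 -12
OVER     → 0 -12 -12 -12
STORE 2  → 0 -12 -12
GT       → 0 0
POP      → 0
POP      → (empty)

-12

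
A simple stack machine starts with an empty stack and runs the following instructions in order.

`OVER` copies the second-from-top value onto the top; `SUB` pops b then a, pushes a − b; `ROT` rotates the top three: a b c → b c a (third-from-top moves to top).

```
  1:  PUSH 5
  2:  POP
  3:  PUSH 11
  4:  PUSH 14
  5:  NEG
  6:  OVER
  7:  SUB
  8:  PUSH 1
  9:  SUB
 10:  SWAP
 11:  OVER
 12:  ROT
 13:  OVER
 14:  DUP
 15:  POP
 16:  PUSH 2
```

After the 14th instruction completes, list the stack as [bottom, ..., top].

PUSH 5   [5]
POP      []
PUSH 11  [11]
PUSH 14  [11, 14]
NEG      [11, -14]
OVER     [11, -14, 11]
SUB      [11, -25]
PUSH 1   [11, -25, 1]
SUB      [11, -26]
SWAP     [-26, 11]
OVER     [-26, 11, -26]
ROT      [11, -26, -26]
OVER     [11, -26, -26, -26]
DUP      [11, -26, -26, -26, -26]

[11, -26, -26, -26, -26]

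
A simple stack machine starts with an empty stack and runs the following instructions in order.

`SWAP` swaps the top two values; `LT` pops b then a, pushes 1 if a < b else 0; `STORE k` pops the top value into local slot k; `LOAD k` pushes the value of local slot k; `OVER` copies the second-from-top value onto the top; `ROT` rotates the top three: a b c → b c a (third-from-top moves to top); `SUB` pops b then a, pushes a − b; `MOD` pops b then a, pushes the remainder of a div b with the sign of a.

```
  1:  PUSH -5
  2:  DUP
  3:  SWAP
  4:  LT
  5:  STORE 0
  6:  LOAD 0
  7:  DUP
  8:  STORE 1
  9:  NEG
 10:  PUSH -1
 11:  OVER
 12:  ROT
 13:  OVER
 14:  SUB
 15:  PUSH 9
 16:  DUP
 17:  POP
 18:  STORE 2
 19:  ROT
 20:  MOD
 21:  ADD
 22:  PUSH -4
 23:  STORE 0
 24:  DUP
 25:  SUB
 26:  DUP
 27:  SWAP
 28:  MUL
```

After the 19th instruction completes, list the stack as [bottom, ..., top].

[0, 0, -1]

PUSH -5 -> -5
DUP     -> -5 -5
SWAP    -> -5 -5
LT      -> 0
STORE 0 -> (empty)
LOAD 0  -> 0
DUP     -> 0 0
STORE 1 -> 0
NEG     -> 0
PUSH -1 -> 0 -1
OVER    -> 0 -1 0
ROT     -> -1 0 0
OVER    -> -1 0 0 0
SUB     -> -1 0 0
PUSH 9  -> -1 0 0 9
DUP     -> -1 0 0 9 9
POP     -> -1 0 0 9
STORE 2 -> -1 0 0
ROT     -> 0 0 -1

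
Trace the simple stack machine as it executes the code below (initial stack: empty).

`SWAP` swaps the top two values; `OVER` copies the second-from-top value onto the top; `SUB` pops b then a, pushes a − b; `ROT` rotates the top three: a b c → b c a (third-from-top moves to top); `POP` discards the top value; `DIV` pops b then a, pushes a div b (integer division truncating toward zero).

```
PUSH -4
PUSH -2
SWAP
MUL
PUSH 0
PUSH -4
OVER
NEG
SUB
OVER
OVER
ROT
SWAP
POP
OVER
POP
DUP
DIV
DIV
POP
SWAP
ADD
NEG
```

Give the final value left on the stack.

-8

PUSH -4  [-4]
PUSH -2  [-4, -2]
SWAP     [-2, -4]
MUL      [8]
PUSH 0   [8, 0]
PUSH -4  [8, 0, -4]
OVER     [8, 0, -4, 0]
NEG      [8, 0, -4, 0]
SUB      [8, 0, -4]
OVER     [8, 0, -4, 0]
OVER     [8, 0, -4, 0, -4]
ROT      [8, 0, 0, -4, -4]
SWAP     [8, 0, 0, -4, -4]
POP      [8, 0, 0, -4]
OVER     [8, 0, 0, -4, 0]
POP      [8, 0, 0, -4]
DUP      [8, 0, 0, -4, -4]
DIV      [8, 0, 0, 1]
DIV      [8, 0, 0]
POP      [8, 0]
SWAP     [0, 8]
ADD      [8]
NEG      [-8]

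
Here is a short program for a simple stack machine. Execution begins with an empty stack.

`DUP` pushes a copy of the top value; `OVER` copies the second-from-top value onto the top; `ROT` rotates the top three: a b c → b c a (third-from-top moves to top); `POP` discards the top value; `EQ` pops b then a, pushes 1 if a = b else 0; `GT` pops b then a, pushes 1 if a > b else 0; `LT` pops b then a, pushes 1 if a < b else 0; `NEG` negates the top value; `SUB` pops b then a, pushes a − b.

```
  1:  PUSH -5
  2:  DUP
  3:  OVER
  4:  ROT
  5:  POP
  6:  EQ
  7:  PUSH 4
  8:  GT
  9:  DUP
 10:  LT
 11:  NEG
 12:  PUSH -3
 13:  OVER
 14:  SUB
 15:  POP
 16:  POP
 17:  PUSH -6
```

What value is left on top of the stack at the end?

-6

PUSH -5  [-5]
DUP      [-5, -5]
OVER     [-5, -5, -5]
ROT      [-5, -5, -5]
POP      [-5, -5]
EQ       [1]
PUSH 4   [1, 4]
GT       [0]
DUP      [0, 0]
LT       [0]
NEG      [0]
PUSH -3  [0, -3]
OVER     [0, -3, 0]
SUB      [0, -3]
POP      [0]
POP      []
PUSH -6  [-6]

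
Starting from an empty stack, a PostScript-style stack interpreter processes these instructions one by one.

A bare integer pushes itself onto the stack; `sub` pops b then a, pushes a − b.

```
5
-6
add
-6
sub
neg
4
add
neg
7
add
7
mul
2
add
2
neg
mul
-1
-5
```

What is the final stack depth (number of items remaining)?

5   -> 5
-6  -> 5 -6
add -> -1
-6  -> -1 -6
sub -> 5
neg -> -5
4   -> -5 4
add -> -1
neg -> 1
7   -> 1 7
add -> 8
7   -> 8 7
mul -> 56
2   -> 56 2
add -> 58
2   -> 58 2
neg -> 58 -2
mul -> -116
-1  -> -116 -1
-5  -> -116 -1 -5

3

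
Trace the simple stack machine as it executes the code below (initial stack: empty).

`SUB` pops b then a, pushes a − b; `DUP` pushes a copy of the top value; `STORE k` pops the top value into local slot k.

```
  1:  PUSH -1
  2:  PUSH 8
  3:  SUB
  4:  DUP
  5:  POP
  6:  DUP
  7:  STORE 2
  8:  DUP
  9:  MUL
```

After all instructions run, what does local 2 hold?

-9

PUSH -1 : -1
PUSH 8  : -1 8
SUB     : -9
DUP     : -9 -9
POP     : -9
DUP     : -9 -9
STORE 2 : -9
DUP     : -9 -9
MUL     : 81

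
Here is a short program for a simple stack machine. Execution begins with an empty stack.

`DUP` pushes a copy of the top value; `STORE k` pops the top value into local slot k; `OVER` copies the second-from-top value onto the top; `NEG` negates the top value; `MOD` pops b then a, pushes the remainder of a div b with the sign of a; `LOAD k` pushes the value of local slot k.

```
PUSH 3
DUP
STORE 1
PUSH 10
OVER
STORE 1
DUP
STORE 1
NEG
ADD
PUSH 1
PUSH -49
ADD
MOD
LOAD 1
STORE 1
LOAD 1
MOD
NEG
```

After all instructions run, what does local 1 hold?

10

PUSH 3   → [3]
DUP      → [3, 3]
STORE 1  → [3]
PUSH 10  → [3, 10]
OVER     → [3, 10, 3]
STORE 1  → [3, 10]
DUP      → [3, 10, 10]
STORE 1  → [3, 10]
NEG      → [3, -10]
ADD      → [-7]
PUSH 1   → [-7, 1]
PUSH -49 → [-7, 1, -49]
ADD      → [-7, -48]
MOD      → [-7]
LOAD 1   → [-7, 10]
STORE 1  → [-7]
LOAD 1   → [-7, 10]
MOD      → [-7]
NEG      → [7]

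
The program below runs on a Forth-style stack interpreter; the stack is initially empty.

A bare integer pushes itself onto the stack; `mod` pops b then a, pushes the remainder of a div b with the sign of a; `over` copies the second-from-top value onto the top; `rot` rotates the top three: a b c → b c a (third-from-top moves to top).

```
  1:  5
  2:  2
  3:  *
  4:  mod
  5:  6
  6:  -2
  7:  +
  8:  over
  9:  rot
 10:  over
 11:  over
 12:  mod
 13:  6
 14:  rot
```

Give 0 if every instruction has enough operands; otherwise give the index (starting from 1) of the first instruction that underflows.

5 → 5
2 → 5 2
* → 10
mod  — needs 2 operands, stack has 1 → underflow

4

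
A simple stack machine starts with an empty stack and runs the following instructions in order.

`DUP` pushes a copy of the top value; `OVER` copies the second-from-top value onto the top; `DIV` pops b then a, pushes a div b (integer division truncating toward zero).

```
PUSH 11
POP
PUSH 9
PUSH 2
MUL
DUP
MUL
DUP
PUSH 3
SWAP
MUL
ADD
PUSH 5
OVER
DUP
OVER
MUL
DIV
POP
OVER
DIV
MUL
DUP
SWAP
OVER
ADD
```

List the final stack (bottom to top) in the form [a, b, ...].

PUSH 11 -> [11]
POP     -> []
PUSH 9  -> [9]
PUSH 2  -> [9, 2]
MUL     -> [18]
DUP     -> [18, 18]
MUL     -> [324]
DUP     -> [324, 324]
PUSH 3  -> [324, 324, 3]
SWAP    -> [324, 3, 324]
MUL     -> [324, 972]
ADD     -> [1296]
PUSH 5  -> [1296, 5]
OVER    -> [1296, 5, 1296]
DUP     -> [1296, 5, 1296, 1296]
OVER    -> [1296, 5, 1296, 1296, 1296]
MUL     -> [1296, 5, 1296, 1679616]
DIV     -> [1296, 5, 0]
POP     -> [1296, 5]
OVER    -> [1296, 5, 1296]
DIV     -> [1296, 0]
MUL     -> [0]
DUP     -> [0, 0]
SWAP    -> [0, 0]
OVER    -> [0, 0, 0]
ADD     -> [0, 0]

[0, 0]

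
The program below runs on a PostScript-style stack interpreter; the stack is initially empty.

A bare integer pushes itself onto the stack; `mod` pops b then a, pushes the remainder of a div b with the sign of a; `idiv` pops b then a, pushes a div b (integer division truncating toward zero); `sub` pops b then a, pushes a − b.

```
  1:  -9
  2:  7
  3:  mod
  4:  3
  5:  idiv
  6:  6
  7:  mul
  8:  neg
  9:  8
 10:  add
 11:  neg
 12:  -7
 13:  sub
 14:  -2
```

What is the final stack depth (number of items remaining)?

-9   : -9
7    : -9 7
mod  : -2
3    : -2 3
idiv : 0
6    : 0 6
mul  : 0
neg  : 0
8    : 0 8
add  : 8
neg  : -8
-7   : -8 -7
sub  : -1
-2   : -1 -2

2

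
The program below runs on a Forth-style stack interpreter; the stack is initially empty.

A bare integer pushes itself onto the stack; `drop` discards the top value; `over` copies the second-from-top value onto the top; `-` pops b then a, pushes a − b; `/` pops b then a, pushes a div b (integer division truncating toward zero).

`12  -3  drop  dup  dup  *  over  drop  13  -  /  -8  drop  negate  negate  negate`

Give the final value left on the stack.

0

12     → 12
-3     → 12 -3
drop   → 12
dup    → 12 12
dup    → 12 12 12
*      → 12 144
over   → 12 144 12
drop   → 12 144
13     → 12 144 13
-      → 12 131
/      → 0
-8     → 0 -8
drop   → 0
negate → 0
negate → 0
negate → 0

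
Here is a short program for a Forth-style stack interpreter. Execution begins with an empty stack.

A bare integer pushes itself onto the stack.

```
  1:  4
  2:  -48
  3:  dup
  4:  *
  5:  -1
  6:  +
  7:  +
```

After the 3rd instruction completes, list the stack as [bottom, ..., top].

[4, -48, -48]

4   -> [4]
-48 -> [4, -48]
dup -> [4, -48, -48]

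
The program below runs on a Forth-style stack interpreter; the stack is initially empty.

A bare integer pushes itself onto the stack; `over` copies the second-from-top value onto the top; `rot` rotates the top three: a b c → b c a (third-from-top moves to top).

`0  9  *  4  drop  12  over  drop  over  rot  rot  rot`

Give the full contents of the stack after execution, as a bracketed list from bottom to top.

[0, 12, 0]

0    : 0
9    : 0 9
*    : 0
4    : 0 4
drop : 0
12   : 0 12
over : 0 12 0
drop : 0 12
over : 0 12 0
rot  : 12 0 0
rot  : 0 0 12
rot  : 0 12 0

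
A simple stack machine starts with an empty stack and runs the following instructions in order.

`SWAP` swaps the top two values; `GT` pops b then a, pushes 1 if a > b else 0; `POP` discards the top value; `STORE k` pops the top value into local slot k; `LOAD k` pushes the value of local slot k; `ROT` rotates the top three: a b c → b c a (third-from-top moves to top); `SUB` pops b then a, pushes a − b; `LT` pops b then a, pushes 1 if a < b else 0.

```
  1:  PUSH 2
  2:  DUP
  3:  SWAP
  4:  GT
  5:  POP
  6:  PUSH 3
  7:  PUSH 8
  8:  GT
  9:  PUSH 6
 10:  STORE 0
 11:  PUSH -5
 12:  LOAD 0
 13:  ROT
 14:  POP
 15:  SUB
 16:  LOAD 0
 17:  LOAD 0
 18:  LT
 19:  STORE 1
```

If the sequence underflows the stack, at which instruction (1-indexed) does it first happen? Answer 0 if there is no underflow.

PUSH 2   [2]
DUP      [2, 2]
SWAP     [2, 2]
GT       [0]
POP      []
PUSH 3   [3]
PUSH 8   [3, 8]
GT       [0]
PUSH 6   [0, 6]
STORE 0  [0]
PUSH -5  [0, -5]
LOAD 0   [0, -5, 6]
ROT      [-5, 6, 0]
POP      [-5, 6]
SUB      [-11]
LOAD 0   [-11, 6]
LOAD 0   [-11, 6, 6]
LT       [-11, 0]
STORE 1  [-11]

0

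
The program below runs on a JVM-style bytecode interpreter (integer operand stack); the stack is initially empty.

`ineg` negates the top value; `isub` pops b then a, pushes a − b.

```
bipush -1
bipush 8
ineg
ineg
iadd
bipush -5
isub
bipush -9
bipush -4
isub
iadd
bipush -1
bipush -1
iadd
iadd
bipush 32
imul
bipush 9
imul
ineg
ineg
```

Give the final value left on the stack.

1440

bipush -1  [-1]
bipush 8   [-1, 8]
ineg       [-1, -8]
ineg       [-1, 8]
iadd       [7]
bipush -5  [7, -5]
isub       [12]
bipush -9  [12, -9]
bipush -4  [12, -9, -4]
isub       [12, -5]
iadd       [7]
bipush -1  [7, -1]
bipush -1  [7, -1, -1]
iadd       [7, -2]
iadd       [5]
bipush 32  [5, 32]
imul       [160]
bipush 9   [160, 9]
imul       [1440]
ineg       [-1440]
ineg       [1440]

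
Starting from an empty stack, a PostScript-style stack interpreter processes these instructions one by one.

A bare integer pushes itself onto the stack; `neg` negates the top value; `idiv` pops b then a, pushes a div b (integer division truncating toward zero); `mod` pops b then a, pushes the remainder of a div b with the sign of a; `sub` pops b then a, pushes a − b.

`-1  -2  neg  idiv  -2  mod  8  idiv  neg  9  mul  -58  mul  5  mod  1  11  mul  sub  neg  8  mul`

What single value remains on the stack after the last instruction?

88

-1    [-1]
-2    [-1, -2]
neg   [-1, 2]
idiv  [0]
-2    [0, -2]
mod   [0]
8     [0, 8]
idiv  [0]
neg   [0]
9     [0, 9]
mul   [0]
-58   [0, -58]
mul   [0]
5     [0, 5]
mod   [0]
1     [0, 1]
11    [0, 1, 11]
mul   [0, 11]
sub   [-11]
neg   [11]
8     [11, 8]
mul   [88]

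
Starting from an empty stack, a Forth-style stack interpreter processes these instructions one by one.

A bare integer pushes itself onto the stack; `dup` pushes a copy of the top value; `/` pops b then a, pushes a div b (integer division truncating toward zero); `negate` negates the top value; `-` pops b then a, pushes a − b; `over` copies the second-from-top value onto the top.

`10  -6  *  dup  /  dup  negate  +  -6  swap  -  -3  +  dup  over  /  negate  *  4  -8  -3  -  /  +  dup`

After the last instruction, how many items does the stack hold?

10      10
-6      10 -6
*       -60
dup     -60 -60
/       1
dup     1 1
negate  1 -1
+       0
-6      0 -6
swap    -6 0
-       -6
-3      -6 -3
+       -9
dup     -9 -9
over    -9 -9 -9
/       -9 1
negate  -9 -1
*       9
4       9 4
-8      9 4 -8
-3      9 4 -8 -3
-       9 4 -5
/       9 0
+       9
dup     9 9

2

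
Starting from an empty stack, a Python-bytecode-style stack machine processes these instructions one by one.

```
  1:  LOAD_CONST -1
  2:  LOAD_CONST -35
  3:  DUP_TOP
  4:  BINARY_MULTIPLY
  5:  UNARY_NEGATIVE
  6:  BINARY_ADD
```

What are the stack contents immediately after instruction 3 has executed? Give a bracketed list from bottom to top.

[-1, -35, -35]

LOAD_CONST -1  : [-1]
LOAD_CONST -35 : [-1, -35]
DUP_TOP        : [-1, -35, -35]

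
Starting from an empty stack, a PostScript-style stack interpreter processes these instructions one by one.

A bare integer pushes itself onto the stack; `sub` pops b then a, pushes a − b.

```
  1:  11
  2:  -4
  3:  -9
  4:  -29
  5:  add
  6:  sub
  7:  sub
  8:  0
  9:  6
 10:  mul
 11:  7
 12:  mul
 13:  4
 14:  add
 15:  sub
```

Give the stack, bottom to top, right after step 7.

11  → [11]
-4  → [11, -4]
-9  → [11, -4, -9]
-29 → [11, -4, -9, -29]
add → [11, -4, -38]
sub → [11, 34]
sub → [-23]

[-23]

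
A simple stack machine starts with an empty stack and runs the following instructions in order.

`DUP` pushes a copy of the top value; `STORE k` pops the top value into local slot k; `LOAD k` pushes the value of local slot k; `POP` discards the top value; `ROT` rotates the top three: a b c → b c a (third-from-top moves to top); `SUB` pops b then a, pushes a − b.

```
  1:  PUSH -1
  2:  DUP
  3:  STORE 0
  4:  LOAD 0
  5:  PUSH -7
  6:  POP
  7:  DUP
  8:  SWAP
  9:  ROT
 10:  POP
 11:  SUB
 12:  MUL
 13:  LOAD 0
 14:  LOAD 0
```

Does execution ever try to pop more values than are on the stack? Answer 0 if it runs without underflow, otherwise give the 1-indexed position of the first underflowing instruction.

12

PUSH -1  [-1]
DUP      [-1, -1]
STORE 0  [-1]
LOAD 0   [-1, -1]
PUSH -7  [-1, -1, -7]
POP      [-1, -1]
DUP      [-1, -1, -1]
SWAP     [-1, -1, -1]
ROT      [-1, -1, -1]
POP      [-1, -1]
SUB      [0]
MUL  — needs 2 operands, stack has 1 → underflow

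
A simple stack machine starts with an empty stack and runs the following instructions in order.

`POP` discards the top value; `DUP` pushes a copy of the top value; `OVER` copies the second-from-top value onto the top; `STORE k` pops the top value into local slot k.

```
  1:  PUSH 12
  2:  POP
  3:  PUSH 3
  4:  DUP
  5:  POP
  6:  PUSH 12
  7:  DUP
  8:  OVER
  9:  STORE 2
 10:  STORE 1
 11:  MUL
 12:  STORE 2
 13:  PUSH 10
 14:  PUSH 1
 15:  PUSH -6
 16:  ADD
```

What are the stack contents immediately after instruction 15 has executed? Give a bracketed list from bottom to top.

PUSH 12 : [12]
POP     : []
PUSH 3  : [3]
DUP     : [3, 3]
POP     : [3]
PUSH 12 : [3, 12]
DUP     : [3, 12, 12]
OVER    : [3, 12, 12, 12]
STORE 2 : [3, 12, 12]
STORE 1 : [3, 12]
MUL     : [36]
STORE 2 : []
PUSH 10 : [10]
PUSH 1  : [10, 1]
PUSH -6 : [10, 1, -6]

[10, 1, -6]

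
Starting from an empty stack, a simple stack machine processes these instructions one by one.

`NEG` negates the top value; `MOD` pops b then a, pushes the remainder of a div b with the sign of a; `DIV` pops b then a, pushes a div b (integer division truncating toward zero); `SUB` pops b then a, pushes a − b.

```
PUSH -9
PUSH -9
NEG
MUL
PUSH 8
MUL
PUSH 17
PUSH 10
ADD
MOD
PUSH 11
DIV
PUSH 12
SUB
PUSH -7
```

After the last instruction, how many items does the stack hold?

PUSH -9 : [-9]
PUSH -9 : [-9, -9]
NEG     : [-9, 9]
MUL     : [-81]
PUSH 8  : [-81, 8]
MUL     : [-648]
PUSH 17 : [-648, 17]
PUSH 10 : [-648, 17, 10]
ADD     : [-648, 27]
MOD     : [0]
PUSH 11 : [0, 11]
DIV     : [0]
PUSH 12 : [0, 12]
SUB     : [-12]
PUSH -7 : [-12, -7]

2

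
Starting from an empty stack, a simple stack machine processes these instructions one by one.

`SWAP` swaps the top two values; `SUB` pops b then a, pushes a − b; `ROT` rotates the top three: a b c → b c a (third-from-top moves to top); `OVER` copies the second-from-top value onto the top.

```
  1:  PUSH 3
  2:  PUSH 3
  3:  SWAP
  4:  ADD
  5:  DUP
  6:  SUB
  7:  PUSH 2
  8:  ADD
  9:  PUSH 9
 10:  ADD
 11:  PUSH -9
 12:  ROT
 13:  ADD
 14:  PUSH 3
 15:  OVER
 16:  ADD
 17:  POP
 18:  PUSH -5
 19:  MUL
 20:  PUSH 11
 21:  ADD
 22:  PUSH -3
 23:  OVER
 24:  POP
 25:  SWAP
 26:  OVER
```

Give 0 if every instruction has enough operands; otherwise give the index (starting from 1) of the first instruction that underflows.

PUSH 3   [3]
PUSH 3   [3, 3]
SWAP     [3, 3]
ADD      [6]
DUP      [6, 6]
SUB      [0]
PUSH 2   [0, 2]
ADD      [2]
PUSH 9   [2, 9]
ADD      [11]
PUSH -9  [11, -9]
ROT  — needs 3 operands, stack has 2 → underflow

12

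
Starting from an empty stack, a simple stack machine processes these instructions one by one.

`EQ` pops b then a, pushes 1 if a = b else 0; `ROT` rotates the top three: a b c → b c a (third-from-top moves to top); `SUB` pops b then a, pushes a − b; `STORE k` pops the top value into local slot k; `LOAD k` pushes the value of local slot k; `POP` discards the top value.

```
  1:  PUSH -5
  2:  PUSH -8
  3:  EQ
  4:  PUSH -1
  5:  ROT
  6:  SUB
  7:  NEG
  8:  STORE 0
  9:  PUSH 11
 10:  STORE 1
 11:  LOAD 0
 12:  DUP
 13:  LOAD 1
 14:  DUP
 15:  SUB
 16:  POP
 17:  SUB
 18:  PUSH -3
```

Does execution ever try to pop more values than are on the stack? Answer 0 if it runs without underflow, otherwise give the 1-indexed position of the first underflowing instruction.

5

PUSH -5  -5
PUSH -8  -5 -8
EQ       0
PUSH -1  0 -1
ROT  — needs 3 operands, stack has 2 → underflow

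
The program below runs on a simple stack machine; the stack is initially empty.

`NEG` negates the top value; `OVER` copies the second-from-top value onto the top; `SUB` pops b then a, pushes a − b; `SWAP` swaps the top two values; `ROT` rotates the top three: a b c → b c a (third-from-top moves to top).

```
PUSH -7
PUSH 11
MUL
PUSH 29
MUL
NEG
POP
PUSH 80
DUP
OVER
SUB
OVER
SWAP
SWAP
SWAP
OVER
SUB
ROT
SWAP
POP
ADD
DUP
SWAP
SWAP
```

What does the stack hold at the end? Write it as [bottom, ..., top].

[160, 160]

PUSH -7 -> -7
PUSH 11 -> -7 11
MUL     -> -77
PUSH 29 -> -77 29
MUL     -> -2233
NEG     -> 2233
POP     -> (empty)
PUSH 80 -> 80
DUP     -> 80 80
OVER    -> 80 80 80
SUB     -> 80 0
OVER    -> 80 0 80
SWAP    -> 80 80 0
SWAP    -> 80 0 80
SWAP    -> 80 80 0
OVER    -> 80 80 0 80
SUB     -> 80 80 -80
ROT     -> 80 -80 80
SWAP    -> 80 80 -80
POP     -> 80 80
ADD     -> 160
DUP     -> 160 160
SWAP    -> 160 160
SWAP    -> 160 160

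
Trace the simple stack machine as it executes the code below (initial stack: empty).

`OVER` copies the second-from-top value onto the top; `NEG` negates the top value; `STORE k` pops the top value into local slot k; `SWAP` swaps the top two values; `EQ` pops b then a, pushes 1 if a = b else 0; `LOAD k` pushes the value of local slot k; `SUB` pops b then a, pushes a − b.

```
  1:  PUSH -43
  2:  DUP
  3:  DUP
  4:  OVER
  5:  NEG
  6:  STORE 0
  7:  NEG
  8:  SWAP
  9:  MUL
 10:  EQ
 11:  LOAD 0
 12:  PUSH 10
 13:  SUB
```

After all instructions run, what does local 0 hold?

43

PUSH -43  -43
DUP       -43 -43
DUP       -43 -43 -43
OVER      -43 -43 -43 -43
NEG       -43 -43 -43 43
STORE 0   -43 -43 -43
NEG       -43 -43 43
SWAP      -43 43 -43
MUL       -43 -1849
EQ        0
LOAD 0    0 43
PUSH 10   0 43 10
SUB       0 33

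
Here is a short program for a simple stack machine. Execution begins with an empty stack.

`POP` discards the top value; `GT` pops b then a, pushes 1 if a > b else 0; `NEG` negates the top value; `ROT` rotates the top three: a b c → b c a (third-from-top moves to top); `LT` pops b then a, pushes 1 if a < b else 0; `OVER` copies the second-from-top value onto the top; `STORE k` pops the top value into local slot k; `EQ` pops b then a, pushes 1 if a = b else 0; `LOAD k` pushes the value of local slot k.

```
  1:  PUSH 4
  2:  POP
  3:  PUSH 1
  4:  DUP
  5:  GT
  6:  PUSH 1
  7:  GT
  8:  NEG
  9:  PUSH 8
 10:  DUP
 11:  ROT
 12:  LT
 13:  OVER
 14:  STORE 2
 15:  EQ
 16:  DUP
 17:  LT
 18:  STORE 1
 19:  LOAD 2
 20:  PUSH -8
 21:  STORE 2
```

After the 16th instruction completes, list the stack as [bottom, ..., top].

[0, 0]

PUSH 4   [4]
POP      []
PUSH 1   [1]
DUP      [1, 1]
GT       [0]
PUSH 1   [0, 1]
GT       [0]
NEG      [0]
PUSH 8   [0, 8]
DUP      [0, 8, 8]
ROT      [8, 8, 0]
LT       [8, 0]
OVER     [8, 0, 8]
STORE 2  [8, 0]
EQ       [0]
DUP      [0, 0]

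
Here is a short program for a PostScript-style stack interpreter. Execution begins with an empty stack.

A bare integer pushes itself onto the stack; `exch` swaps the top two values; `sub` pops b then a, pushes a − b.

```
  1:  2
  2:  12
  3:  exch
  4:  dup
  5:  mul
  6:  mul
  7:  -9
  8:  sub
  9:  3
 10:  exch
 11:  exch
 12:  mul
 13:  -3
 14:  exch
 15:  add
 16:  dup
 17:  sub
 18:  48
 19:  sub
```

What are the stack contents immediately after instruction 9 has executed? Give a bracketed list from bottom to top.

[57, 3]

2    → [2]
12   → [2, 12]
exch → [12, 2]
dup  → [12, 2, 2]
mul  → [12, 4]
mul  → [48]
-9   → [48, -9]
sub  → [57]
3    → [57, 3]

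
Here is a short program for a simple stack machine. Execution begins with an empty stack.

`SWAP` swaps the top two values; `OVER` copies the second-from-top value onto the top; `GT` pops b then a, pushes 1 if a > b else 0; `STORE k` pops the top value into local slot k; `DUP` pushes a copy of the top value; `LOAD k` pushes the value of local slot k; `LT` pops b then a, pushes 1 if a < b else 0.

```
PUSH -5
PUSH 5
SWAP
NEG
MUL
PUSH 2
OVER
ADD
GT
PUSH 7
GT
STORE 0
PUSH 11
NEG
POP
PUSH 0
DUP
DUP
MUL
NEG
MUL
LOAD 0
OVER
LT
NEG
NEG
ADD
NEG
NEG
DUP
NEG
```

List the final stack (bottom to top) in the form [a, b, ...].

[0, 0]

PUSH -5  -5
PUSH 5   -5 5
SWAP     5 -5
NEG      5 5
MUL      25
PUSH 2   25 2
OVER     25 2 25
ADD      25 27
GT       0
PUSH 7   0 7
GT       0
STORE 0  (empty)
PUSH 11  11
NEG      -11
POP      (empty)
PUSH 0   0
DUP      0 0
DUP      0 0 0
MUL      0 0
NEG      0 0
MUL      0
LOAD 0   0 0
OVER     0 0 0
LT       0 0
NEG      0 0
NEG      0 0
ADD      0
NEG      0
NEG      0
DUP      0 0
NEG      0 0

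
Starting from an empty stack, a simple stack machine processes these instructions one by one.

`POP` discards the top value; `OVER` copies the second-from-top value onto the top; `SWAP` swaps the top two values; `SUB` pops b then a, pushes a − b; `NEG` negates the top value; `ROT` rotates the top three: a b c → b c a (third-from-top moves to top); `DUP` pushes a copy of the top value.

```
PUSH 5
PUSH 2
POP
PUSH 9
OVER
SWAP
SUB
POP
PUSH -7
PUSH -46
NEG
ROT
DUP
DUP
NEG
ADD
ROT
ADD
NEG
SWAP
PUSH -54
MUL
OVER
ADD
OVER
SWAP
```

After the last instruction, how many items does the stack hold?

PUSH 5   → [5]
PUSH 2   → [5, 2]
POP      → [5]
PUSH 9   → [5, 9]
OVER     → [5, 9, 5]
SWAP     → [5, 5, 9]
SUB      → [5, -4]
POP      → [5]
PUSH -7  → [5, -7]
PUSH -46 → [5, -7, -46]
NEG      → [5, -7, 46]
ROT      → [-7, 46, 5]
DUP      → [-7, 46, 5, 5]
DUP      → [-7, 46, 5, 5, 5]
NEG      → [-7, 46, 5, 5, -5]
ADD      → [-7, 46, 5, 0]
ROT      → [-7, 5, 0, 46]
ADD      → [-7, 5, 46]
NEG      → [-7, 5, -46]
SWAP     → [-7, -46, 5]
PUSH -54 → [-7, -46, 5, -54]
MUL      → [-7, -46, -270]
OVER     → [-7, -46, -270, -46]
ADD      → [-7, -46, -316]
OVER     → [-7, -46, -316, -46]
SWAP     → [-7, -46, -46, -316]

4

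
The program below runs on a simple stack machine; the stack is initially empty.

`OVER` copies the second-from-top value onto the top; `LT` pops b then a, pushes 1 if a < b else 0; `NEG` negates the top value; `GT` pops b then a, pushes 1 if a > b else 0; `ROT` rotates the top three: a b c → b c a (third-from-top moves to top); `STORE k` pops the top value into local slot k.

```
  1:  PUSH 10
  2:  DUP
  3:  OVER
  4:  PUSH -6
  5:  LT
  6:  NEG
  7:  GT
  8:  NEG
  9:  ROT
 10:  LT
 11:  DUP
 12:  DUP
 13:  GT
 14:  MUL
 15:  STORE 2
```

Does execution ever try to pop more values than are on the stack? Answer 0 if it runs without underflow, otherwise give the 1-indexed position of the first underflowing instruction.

9

PUSH 10 -> 10
DUP     -> 10 10
OVER    -> 10 10 10
PUSH -6 -> 10 10 10 -6
LT      -> 10 10 0
NEG     -> 10 10 0
GT      -> 10 1
NEG     -> 10 -1
ROT  — needs 3 operands, stack has 2 → underflow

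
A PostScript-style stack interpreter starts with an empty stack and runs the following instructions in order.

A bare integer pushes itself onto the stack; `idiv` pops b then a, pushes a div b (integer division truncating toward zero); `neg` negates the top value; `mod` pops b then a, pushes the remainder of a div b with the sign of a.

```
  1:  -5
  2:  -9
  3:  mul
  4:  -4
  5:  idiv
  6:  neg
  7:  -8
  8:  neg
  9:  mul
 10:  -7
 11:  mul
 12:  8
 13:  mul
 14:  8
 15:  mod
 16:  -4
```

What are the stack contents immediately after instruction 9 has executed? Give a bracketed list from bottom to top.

[88]

-5   → -5
-9   → -5 -9
mul  → 45
-4   → 45 -4
idiv → -11
neg  → 11
-8   → 11 -8
neg  → 11 8
mul  → 88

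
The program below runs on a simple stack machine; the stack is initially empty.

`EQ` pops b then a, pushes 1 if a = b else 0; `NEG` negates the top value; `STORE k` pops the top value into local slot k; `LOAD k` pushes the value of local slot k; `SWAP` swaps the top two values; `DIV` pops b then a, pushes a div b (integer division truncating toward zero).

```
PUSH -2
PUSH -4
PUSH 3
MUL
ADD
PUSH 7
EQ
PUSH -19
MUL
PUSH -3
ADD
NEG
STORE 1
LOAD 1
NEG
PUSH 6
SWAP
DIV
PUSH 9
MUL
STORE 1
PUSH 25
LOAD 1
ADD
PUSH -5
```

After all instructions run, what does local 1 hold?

-18

PUSH -2  → [-2]
PUSH -4  → [-2, -4]
PUSH 3   → [-2, -4, 3]
MUL      → [-2, -12]
ADD      → [-14]
PUSH 7   → [-14, 7]
EQ       → [0]
PUSH -19 → [0, -19]
MUL      → [0]
PUSH -3  → [0, -3]
ADD      → [-3]
NEG      → [3]
STORE 1  → []
LOAD 1   → [3]
NEG      → [-3]
PUSH 6   → [-3, 6]
SWAP     → [6, -3]
DIV      → [-2]
PUSH 9   → [-2, 9]
MUL      → [-18]
STORE 1  → []
PUSH 25  → [25]
LOAD 1   → [25, -18]
ADD      → [7]
PUSH -5  → [7, -5]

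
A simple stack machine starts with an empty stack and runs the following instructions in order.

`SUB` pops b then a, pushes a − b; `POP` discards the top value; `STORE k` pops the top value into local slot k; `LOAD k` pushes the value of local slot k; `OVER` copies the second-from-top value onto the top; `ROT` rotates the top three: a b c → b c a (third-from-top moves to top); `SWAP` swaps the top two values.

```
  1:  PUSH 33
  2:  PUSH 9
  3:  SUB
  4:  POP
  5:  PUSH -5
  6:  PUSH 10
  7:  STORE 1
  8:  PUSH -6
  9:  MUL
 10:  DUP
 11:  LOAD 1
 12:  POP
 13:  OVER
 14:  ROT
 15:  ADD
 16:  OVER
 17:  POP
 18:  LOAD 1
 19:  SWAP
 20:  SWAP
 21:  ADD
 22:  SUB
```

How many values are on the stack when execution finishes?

PUSH 33 -> 33
PUSH 9  -> 33 9
SUB     -> 24
POP     -> (empty)
PUSH -5 -> -5
PUSH 10 -> -5 10
STORE 1 -> -5
PUSH -6 -> -5 -6
MUL     -> 30
DUP     -> 30 30
LOAD 1  -> 30 30 10
POP     -> 30 30
OVER    -> 30 30 30
ROT     -> 30 30 30
ADD     -> 30 60
OVER    -> 30 60 30
POP     -> 30 60
LOAD 1  -> 30 60 10
SWAP    -> 30 10 60
SWAP    -> 30 60 10
ADD     -> 30 70
SUB     -> -40

1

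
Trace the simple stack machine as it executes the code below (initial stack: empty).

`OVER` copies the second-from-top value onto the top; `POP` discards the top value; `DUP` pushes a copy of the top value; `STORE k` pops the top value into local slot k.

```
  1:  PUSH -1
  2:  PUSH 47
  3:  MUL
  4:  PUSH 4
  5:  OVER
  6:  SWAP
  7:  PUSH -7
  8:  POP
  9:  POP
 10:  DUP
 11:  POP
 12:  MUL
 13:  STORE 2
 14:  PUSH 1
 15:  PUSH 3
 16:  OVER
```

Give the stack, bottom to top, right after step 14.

PUSH -1 -> [-1]
PUSH 47 -> [-1, 47]
MUL     -> [-47]
PUSH 4  -> [-47, 4]
OVER    -> [-47, 4, -47]
SWAP    -> [-47, -47, 4]
PUSH -7 -> [-47, -47, 4, -7]
POP     -> [-47, -47, 4]
POP     -> [-47, -47]
DUP     -> [-47, -47, -47]
POP     -> [-47, -47]
MUL     -> [2209]
STORE 2 -> []
PUSH 1  -> [1]

[1]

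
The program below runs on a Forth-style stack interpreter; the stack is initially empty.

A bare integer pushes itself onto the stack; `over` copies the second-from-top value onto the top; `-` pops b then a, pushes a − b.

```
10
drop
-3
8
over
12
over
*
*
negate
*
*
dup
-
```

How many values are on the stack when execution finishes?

1

10      [10]
drop    []
-3      [-3]
8       [-3, 8]
over    [-3, 8, -3]
12      [-3, 8, -3, 12]
over    [-3, 8, -3, 12, -3]
*       [-3, 8, -3, -36]
*       [-3, 8, 108]
negate  [-3, 8, -108]
*       [-3, -864]
*       [2592]
dup     [2592, 2592]
-       [0]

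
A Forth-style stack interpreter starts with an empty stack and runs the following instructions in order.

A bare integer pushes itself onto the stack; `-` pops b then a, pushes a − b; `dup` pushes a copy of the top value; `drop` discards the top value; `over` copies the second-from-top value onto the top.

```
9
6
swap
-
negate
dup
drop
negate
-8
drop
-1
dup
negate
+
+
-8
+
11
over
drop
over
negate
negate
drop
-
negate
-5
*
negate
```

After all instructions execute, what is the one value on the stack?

9      -> [9]
6      -> [9, 6]
swap   -> [6, 9]
-      -> [-3]
negate -> [3]
dup    -> [3, 3]
drop   -> [3]
negate -> [-3]
-8     -> [-3, -8]
drop   -> [-3]
-1     -> [-3, -1]
dup    -> [-3, -1, -1]
negate -> [-3, -1, 1]
+      -> [-3, 0]
+      -> [-3]
-8     -> [-3, -8]
+      -> [-11]
11     -> [-11, 11]
over   -> [-11, 11, -11]
drop   -> [-11, 11]
over   -> [-11, 11, -11]
negate -> [-11, 11, 11]
negate -> [-11, 11, -11]
drop   -> [-11, 11]
-      -> [-22]
negate -> [22]
-5     -> [22, -5]
*      -> [-110]
negate -> [110]

110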